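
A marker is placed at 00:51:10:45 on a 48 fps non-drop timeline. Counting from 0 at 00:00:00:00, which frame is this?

Total seconds to the label: (0 × 3600 + 51 × 60 + 10) = 3070.
Frame index = 3070 × 48 + 45 = 147405.

147405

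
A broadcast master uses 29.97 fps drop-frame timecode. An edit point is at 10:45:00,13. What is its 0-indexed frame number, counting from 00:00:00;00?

1159851

As if non-drop at 30 labels/s: (10 × 3600 + 45 × 60 + 0) × 30 + 13 = 1161013.
Minute boundaries passed: 645; those not divisible by 10: 645 − 64 = 581; dropped labels = 2 × 581 = 1162.
Actual frame index = 1161013 − 1162 = 1159851.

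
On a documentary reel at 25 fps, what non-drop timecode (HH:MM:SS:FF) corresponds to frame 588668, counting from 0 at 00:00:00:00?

588668 ÷ 25 = 23546 full seconds, remainder 18 frames.
23546 s = 6 h 32 min 26 s.
Timecode: 06:32:26:18.

06:32:26:18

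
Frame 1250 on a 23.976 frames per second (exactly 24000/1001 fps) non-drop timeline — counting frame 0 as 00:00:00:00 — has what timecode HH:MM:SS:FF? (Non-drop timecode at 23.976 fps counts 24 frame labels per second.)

00:00:52:02

1250 ÷ 24 = 52 full seconds, remainder 2 frames.
52 s = 0 h 0 min 52 s.
Timecode: 00:00:52:02.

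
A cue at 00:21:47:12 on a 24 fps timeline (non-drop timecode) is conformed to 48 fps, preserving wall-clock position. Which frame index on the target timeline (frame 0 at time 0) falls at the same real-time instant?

Source frame index: (0×3600 + 21×60 + 47) × 24 + 12 = 31380.
Real time: 31380 / (24) = 2615/2 s.
Target frame: (2615/2) × (48) = 62760.

frame 62760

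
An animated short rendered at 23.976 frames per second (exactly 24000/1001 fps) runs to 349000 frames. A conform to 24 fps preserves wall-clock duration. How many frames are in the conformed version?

Target frames = source frames × (target rate / source rate) = 349000 × (24)/(24000/1001) = 349000 × 1001/1000 = 349349.

349349 frames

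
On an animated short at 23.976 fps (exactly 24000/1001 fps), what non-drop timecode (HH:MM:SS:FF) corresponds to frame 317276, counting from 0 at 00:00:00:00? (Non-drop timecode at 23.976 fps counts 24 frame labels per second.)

03:40:19:20

317276 ÷ 24 = 13219 full seconds, remainder 20 frames.
13219 s = 3 h 40 min 19 s.
Timecode: 03:40:19:20.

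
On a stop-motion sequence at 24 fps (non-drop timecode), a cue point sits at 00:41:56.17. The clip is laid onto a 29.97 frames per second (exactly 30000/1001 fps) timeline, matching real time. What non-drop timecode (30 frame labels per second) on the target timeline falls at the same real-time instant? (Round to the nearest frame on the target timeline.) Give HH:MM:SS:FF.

Source frame index: (0×3600 + 41×60 + 56) × 24 + 17 = 60401.
Real time: 60401 / (24) = 60401/24 s.
Target frame: (60401/24) × (30000/1001) = 6863750/91 ≈ 75425.824 → 75426.
At 30 labels/s: frame 75426 → 00:41:54:06.

00:41:54:06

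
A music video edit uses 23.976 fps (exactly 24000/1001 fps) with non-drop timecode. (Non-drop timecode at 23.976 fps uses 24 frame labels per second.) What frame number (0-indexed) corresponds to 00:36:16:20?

Total seconds to the label: (0 × 3600 + 36 × 60 + 16) = 2176.
Frame index = 2176 × 24 + 20 = 52244.

52244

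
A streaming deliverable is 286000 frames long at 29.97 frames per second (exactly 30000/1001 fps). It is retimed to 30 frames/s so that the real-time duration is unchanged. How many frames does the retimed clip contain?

Target frames = source frames × (target rate / source rate) = 286000 × (30)/(30000/1001) = 286000 × 1001/1000 = 286286.

286286 frames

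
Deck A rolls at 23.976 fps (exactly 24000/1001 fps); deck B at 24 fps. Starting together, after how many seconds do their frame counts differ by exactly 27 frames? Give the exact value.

1126.125 seconds

The gap grows by |24 − 24000/1001| = 24/1001 frames per second.
Time for a 27-frame gap: 27 ÷ (24/1001) = 1126.125 s.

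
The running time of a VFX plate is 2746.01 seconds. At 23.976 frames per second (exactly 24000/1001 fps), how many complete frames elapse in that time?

Frames = 2746.01 × 24000/1001 = 65904240/1001 ≈ 65838.4016.
Complete frames: 65838.

65838 frames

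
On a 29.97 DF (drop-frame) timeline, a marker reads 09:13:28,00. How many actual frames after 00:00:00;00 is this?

As if non-drop at 30 labels/s: (9 × 3600 + 13 × 60 + 28) × 30 + 0 = 996240.
Minute boundaries passed: 553; those not divisible by 10: 553 − 55 = 498; dropped labels = 2 × 498 = 996.
Actual frame index = 996240 − 996 = 995244.

995244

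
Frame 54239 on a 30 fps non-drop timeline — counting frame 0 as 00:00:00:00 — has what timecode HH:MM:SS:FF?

00:30:07:29

54239 ÷ 30 = 1807 full seconds, remainder 29 frames.
1807 s = 0 h 30 min 7 s.
Timecode: 00:30:07:29.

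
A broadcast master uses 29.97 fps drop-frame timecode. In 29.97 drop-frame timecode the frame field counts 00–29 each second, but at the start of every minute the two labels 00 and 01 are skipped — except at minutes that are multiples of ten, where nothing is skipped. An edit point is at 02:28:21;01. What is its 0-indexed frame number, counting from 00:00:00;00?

As if non-drop at 30 labels/s: (2 × 3600 + 28 × 60 + 21) × 30 + 1 = 267031.
Minute boundaries passed: 148; those not divisible by 10: 148 − 14 = 134; dropped labels = 2 × 134 = 268.
Actual frame index = 267031 − 268 = 266763.

266763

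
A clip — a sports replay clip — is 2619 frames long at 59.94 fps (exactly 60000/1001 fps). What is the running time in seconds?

Running time = 2619 / (60000/1001) = 43.69365 s.

43.69365 seconds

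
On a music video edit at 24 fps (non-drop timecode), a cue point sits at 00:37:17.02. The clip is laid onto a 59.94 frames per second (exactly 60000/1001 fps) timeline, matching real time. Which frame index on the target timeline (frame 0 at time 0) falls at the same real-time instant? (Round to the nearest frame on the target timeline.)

Source frame index: (0×3600 + 37×60 + 17) × 24 + 2 = 53690.
Real time: 53690 / (24) = 26845/12 s.
Target frame: (26845/12) × (60000/1001) = 1475000/11 ≈ 134090.909 → 134091.

frame 134091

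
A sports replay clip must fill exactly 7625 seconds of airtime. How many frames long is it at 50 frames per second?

381250 frames

Frames = 7625 × 50 = 381250.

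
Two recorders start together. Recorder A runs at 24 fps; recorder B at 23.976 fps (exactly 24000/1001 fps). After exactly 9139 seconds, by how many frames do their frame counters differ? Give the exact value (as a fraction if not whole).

A emits 24 × 9139 = 219336 frames; B emits 24000/1001 × 9139 = 16872000/77.
Difference = 16872/77 frames (≈ 219.1169); B is behind A.

16872/77 frames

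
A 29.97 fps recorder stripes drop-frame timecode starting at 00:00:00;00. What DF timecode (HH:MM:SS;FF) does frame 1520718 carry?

14:05:41;10

Ten DF minutes hold 17982 frames, so frame 1520718 lies in block 84 (frames 1510488–1528469) with 10230 frames into that block.
The block's first minute is 1800 frames and the rest 1798 each; 10230 frames reaches minute 5, so 84 × 18 + 5 × 2 = 1522 labels have been skipped so far.
Adding those back, label number 1520718 + 1522 = 1522240 at 30 labels/s is 50741 s + 10 f = 14 h 5 min 41 s frame 10, i.e. 14:05:41;10.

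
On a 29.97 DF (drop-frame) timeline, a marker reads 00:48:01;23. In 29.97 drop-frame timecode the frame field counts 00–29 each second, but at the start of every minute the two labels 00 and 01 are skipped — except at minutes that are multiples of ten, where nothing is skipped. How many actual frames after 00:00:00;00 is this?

86365

As if non-drop at 30 labels/s: (0 × 3600 + 48 × 60 + 1) × 30 + 23 = 86453.
Minute boundaries passed: 48; those not divisible by 10: 48 − 4 = 44; dropped labels = 2 × 44 = 88.
Actual frame index = 86453 − 88 = 86365.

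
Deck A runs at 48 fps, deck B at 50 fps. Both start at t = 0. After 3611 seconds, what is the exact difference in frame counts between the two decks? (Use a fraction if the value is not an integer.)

A emits 48 × 3611 = 173328 frames; B emits 50 × 3611 = 180550.
Difference = 7222 frames; B is ahead of A.

7222 frames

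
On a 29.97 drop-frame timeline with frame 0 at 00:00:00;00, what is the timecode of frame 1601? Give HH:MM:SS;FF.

00:00:53;11

Ten DF minutes hold 17982 frames, so frame 1601 lies in block 0 (frames 0–17981) with 1601 frames into that block.
The block's first minute is 1800 frames and the rest 1798 each; 1601 frames reaches minute 0, so 0 × 18 + 0 × 2 = 0 labels have been skipped so far.
Adding those back, label number 1601 + 0 = 1601 at 30 labels/s is 53 s + 11 f = 0 h 0 min 53 s frame 11, i.e. 00:00:53;11.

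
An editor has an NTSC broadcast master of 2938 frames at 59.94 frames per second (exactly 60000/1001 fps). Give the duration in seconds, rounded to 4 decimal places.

Running time = 2938 × 1001/60000 = 1470469/30000 s ≈ 49.0156 s.

49.0156 seconds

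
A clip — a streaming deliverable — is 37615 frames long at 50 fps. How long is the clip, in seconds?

Running time = 37615 / (50) = 752.3 s.

752.3 seconds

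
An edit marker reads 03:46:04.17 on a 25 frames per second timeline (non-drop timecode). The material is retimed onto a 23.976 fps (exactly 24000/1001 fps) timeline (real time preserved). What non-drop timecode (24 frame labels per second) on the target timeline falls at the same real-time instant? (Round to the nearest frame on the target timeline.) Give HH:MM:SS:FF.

Source frame index: (3×3600 + 46×60 + 4) × 25 + 17 = 339117.
Real time: 339117 / (25) = 339117/25 s.
Target frame: (339117/25) × (24000/1001) = 325552320/1001 ≈ 325227.093 → 325227.
At 24 labels/s: frame 325227 → 03:45:51:03.

03:45:51:03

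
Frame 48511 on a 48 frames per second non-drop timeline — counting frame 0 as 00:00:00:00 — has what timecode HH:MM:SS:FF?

48511 ÷ 48 = 1010 full seconds, remainder 31 frames.
1010 s = 0 h 16 min 50 s.
Timecode: 00:16:50:31.

00:16:50:31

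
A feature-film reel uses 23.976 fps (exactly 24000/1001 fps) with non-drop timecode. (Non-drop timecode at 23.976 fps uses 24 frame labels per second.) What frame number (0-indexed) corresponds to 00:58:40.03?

Total seconds to the label: (0 × 3600 + 58 × 60 + 40) = 3520.
Frame index = 3520 × 24 + 3 = 84483.

frame 84483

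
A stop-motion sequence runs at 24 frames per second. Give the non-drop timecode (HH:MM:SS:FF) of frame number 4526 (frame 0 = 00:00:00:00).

00:03:08:14

4526 ÷ 24 = 188 full seconds, remainder 14 frames.
188 s = 0 h 3 min 8 s.
Timecode: 00:03:08:14.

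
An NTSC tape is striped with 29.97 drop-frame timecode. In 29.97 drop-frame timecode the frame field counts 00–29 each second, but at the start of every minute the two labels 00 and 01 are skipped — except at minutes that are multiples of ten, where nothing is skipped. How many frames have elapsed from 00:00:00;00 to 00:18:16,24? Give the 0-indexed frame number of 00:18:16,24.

As if non-drop at 30 labels/s: (0 × 3600 + 18 × 60 + 16) × 30 + 24 = 32904.
Minute boundaries passed: 18; those not divisible by 10: 18 − 1 = 17; dropped labels = 2 × 17 = 34.
Actual frame index = 32904 − 34 = 32870.

32870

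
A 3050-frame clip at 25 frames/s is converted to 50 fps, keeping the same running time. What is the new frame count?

Target frames = source frames × (target rate / source rate) = 3050 × (50)/(25) = 3050 × 2 = 6100.

6100 frames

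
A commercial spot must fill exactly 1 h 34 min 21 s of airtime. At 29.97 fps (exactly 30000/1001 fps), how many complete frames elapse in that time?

1 h 34 min 21 s = 5661 s.
Frames = 5661 × 30000/1001 = 169830000/1001 ≈ 169660.3397.
Complete frames: 169660.

169660 frames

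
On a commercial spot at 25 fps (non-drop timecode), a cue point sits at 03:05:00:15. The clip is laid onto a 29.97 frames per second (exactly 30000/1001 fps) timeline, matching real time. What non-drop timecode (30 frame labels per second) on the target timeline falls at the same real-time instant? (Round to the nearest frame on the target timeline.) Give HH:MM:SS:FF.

Source frame index: (3×3600 + 5×60 + 0) × 25 + 15 = 277515.
Real time: 277515 / (25) = 55503/5 s.
Target frame: (55503/5) × (30000/1001) = 47574000/143 ≈ 332685.315 → 332685.
At 30 labels/s: frame 332685 → 03:04:49:15.

03:04:49:15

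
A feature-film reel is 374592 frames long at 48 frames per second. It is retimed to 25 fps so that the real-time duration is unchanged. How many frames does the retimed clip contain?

195100 frames

Target frames = source frames × (target rate / source rate) = 374592 × (25)/(48) = 374592 × 25/48 = 195100.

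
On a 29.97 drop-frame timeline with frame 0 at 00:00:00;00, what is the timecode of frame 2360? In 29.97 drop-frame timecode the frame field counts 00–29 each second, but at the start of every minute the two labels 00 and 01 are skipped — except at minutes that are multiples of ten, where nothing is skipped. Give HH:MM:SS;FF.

Ten DF minutes hold 17982 frames, so frame 2360 lies in block 0 (frames 0–17981) with 2360 frames into that block.
The block's first minute is 1800 frames and the rest 1798 each; 2360 frames reaches minute 1, so 0 × 18 + 1 × 2 = 2 labels have been skipped so far.
Adding those back, label number 2360 + 2 = 2362 at 30 labels/s is 78 s + 22 f = 0 h 1 min 18 s frame 22, i.e. 00:01:18;22.

00:01:18;22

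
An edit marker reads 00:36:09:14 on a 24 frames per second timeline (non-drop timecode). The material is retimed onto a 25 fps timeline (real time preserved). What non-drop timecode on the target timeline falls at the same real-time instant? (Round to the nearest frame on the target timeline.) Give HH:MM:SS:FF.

Source frame index: (0×3600 + 36×60 + 9) × 24 + 14 = 52070.
Real time: 52070 / (24) = 26035/12 s.
Target frame: (26035/12) × (25) = 650875/12 ≈ 54239.583 → 54240.
At 25 labels/s: frame 54240 → 00:36:09:15.

00:36:09:15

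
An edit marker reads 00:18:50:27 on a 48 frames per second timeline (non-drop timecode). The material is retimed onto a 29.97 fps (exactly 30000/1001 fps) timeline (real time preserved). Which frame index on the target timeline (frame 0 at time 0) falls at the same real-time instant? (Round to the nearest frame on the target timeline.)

frame 33883

Source frame index: (0×3600 + 18×60 + 50) × 48 + 27 = 54267.
Real time: 54267 / (48) = 18089/16 s.
Target frame: (18089/16) × (30000/1001) = 33916875/1001 ≈ 33882.992 → 33883.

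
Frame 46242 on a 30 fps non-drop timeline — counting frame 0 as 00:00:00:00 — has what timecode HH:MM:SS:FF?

46242 ÷ 30 = 1541 full seconds, remainder 12 frames.
1541 s = 0 h 25 min 41 s.
Timecode: 00:25:41:12.

00:25:41:12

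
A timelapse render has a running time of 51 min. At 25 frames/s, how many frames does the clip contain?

51 min = 3060 s.
Frames = 3060 × 25 = 76500.

76500 frames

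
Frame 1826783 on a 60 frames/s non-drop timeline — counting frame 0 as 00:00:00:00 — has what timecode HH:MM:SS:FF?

1826783 ÷ 60 = 30446 full seconds, remainder 23 frames.
30446 s = 8 h 27 min 26 s.
Timecode: 08:27:26:23.

08:27:26:23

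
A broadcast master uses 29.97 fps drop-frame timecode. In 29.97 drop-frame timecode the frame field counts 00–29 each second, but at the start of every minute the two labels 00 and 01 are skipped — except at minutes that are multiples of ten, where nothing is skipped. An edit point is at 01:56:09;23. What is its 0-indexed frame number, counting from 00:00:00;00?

Complete 10-minute blocks: 11, each 17982 frames → 197802.
Remaining 6 whole minutes in the current block: 1800 + 5 × 1798 = 10790 frames.
Within the current minute: 9 × 30 + 23 − 2 = 291 (labels ;00/;01 skipped at this minute). Total = 197802 + 10790 + 291 = 208883.

208883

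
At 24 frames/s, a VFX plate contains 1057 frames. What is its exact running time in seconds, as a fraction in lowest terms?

Running time = 1057 ÷ (24) = 1057 × 1/24 = 1057/24 s.

1057/24 seconds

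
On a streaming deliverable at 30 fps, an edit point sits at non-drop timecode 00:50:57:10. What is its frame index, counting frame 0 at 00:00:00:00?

91720

Total seconds to the label: (0 × 3600 + 50 × 60 + 57) = 3057.
Frame index = 3057 × 30 + 10 = 91720.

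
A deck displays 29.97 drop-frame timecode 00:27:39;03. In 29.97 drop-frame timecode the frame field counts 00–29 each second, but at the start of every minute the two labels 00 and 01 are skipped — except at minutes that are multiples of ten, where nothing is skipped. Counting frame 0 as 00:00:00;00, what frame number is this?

As if non-drop at 30 labels/s: (0 × 3600 + 27 × 60 + 39) × 30 + 3 = 49773.
Minute boundaries passed: 27; those not divisible by 10: 27 − 2 = 25; dropped labels = 2 × 25 = 50.
Actual frame index = 49773 − 50 = 49723.

49723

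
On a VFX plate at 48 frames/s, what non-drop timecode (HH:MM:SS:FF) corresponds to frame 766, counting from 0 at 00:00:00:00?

766 ÷ 48 = 15 full seconds, remainder 46 frames.
15 s = 0 h 0 min 15 s.
Timecode: 00:00:15:46.

00:00:15:46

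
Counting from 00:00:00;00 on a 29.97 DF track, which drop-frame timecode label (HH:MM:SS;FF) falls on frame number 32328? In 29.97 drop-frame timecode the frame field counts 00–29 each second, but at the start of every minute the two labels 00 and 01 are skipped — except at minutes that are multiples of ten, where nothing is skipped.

00:17:58;20

Each 10-minute DF block holds 10 × 60 × 30 − 9 × 2 = 17982 frames. 32328 ÷ 17982 → 1 full block, remainder 14346.
Within the partial block the first minute is 1800 frames and each further minute 1798, so 7 further minute boundaries passed. Total skipped labels = 18 × 1 + 2 × 7 = 32.
Non-drop label index = 32328 + 32 = 32360; at 30 labels/s that is 00:17:58:20, i.e. DF 00:17:58;20.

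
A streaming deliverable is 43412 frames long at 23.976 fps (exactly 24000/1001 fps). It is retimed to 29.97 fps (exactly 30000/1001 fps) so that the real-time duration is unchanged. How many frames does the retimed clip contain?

Target frames = source frames × (target rate / source rate) = 43412 × (30000/1001)/(24000/1001) = 43412 × 5/4 = 54265.

54265 frames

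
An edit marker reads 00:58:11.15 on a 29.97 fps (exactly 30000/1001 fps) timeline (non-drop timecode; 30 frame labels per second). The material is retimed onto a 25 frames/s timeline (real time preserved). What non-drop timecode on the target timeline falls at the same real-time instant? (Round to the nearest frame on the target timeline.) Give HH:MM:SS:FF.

00:58:15:00

Source frame index: (0×3600 + 58×60 + 11) × 30 + 15 = 104745.
Real time: 104745 / (30000/1001) = 6989983/2000 s.
Target frame: (6989983/2000) × (25) = 6989983/80 ≈ 87374.788 → 87375.
At 25 labels/s: frame 87375 → 00:58:15:00.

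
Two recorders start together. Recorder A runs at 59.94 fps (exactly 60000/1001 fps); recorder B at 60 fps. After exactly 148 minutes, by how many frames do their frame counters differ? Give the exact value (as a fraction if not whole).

148 min = 8880 s.
A emits 60000/1001 × 8880 = 532800000/1001 frames; B emits 60 × 8880 = 532800.
Difference = 532800/1001 frames (≈ 532.2677); B is ahead of A.

532800/1001 frames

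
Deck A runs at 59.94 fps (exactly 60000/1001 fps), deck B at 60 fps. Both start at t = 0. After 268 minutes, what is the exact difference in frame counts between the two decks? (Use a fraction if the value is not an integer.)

268 min = 16080 s.
A emits 60000/1001 × 16080 = 964800000/1001 frames; B emits 60 × 16080 = 964800.
Difference = 964800/1001 frames (≈ 963.8362); B is ahead of A.

964800/1001 frames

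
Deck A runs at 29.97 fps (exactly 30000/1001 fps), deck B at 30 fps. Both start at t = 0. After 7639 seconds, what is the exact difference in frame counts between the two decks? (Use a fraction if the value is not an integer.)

229170/1001 frames

A emits 30000/1001 × 7639 = 229170000/1001 frames; B emits 30 × 7639 = 229170.
Difference = 229170/1001 frames (≈ 228.9411); B is ahead of A.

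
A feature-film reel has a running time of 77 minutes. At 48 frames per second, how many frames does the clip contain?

77 min = 4620 s.
Frames = 4620 × 48 = 221760.

221760 frames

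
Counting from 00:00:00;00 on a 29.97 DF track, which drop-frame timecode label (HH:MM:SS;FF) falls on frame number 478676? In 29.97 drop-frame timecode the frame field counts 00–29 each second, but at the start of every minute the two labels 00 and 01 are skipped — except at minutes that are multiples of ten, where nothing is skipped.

04:26:11;26

Each 10-minute DF block holds 10 × 60 × 30 − 9 × 2 = 17982 frames. 478676 ÷ 17982 → 26 full blocks, remainder 11144.
Within the partial block the first minute is 1800 frames and each further minute 1798, so 6 further minute boundaries passed. Total skipped labels = 18 × 26 + 2 × 6 = 480.
Non-drop label index = 478676 + 480 = 479156; at 30 labels/s that is 04:26:11:26, i.e. DF 04:26:11;26.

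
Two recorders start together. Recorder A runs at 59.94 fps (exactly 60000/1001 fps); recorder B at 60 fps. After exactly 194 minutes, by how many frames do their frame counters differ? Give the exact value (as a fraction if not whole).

194 min = 11640 s.
A emits 60000/1001 × 11640 = 698400000/1001 frames; B emits 60 × 11640 = 698400.
Difference = 698400/1001 frames (≈ 697.7023); B is ahead of A.

698400/1001 frames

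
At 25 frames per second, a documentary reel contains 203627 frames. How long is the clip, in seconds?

8145.08 seconds

Running time = 203627 / (25) = 8145.08 s.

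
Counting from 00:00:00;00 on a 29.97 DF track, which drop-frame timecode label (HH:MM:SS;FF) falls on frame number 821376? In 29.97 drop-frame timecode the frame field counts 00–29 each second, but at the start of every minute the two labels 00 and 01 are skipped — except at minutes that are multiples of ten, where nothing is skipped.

07:36:46;18

Each 10-minute DF block holds 10 × 60 × 30 − 9 × 2 = 17982 frames. 821376 ÷ 17982 → 45 full blocks, remainder 12186.
Within the partial block the first minute is 1800 frames and each further minute 1798, so 6 further minute boundaries passed. Total skipped labels = 18 × 45 + 2 × 6 = 822.
Non-drop label index = 821376 + 822 = 822198; at 30 labels/s that is 07:36:46:18, i.e. DF 07:36:46;18.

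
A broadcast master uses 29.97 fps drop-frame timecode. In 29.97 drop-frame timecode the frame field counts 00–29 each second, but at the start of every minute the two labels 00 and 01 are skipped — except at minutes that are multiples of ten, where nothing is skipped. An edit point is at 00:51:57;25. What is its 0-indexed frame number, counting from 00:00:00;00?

Complete 10-minute blocks: 5, each 17982 frames → 89910.
Remaining 1 whole minute in the current block: 1800 + 0 × 1798 = 1800 frames.
Within the current minute: 57 × 30 + 25 − 2 = 1733 (labels ;00/;01 skipped at this minute). Total = 89910 + 1800 + 1733 = 93443.

93443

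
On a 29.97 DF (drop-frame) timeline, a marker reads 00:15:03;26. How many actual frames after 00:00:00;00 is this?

27088

Complete 10-minute blocks: 1, each 17982 frames → 17982.
Remaining 5 whole minutes in the current block: 1800 + 4 × 1798 = 8992 frames.
Within the current minute: 3 × 30 + 26 − 2 = 114 (labels ;00/;01 skipped at this minute). Total = 17982 + 8992 + 114 = 27088.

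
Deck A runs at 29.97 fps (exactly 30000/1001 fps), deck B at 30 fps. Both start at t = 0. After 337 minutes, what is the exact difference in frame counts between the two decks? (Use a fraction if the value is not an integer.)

337 min = 20220 s.
A emits 30000/1001 × 20220 = 606600000/1001 frames; B emits 30 × 20220 = 606600.
Difference = 606600/1001 frames (≈ 605.9940); B is ahead of A.

606600/1001 frames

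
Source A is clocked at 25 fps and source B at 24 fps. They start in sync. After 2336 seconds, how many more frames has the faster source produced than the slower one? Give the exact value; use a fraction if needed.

A emits 25 × 2336 = 58400 frames; B emits 24 × 2336 = 56064.
Difference = 2336 frames; B is behind A.

2336 frames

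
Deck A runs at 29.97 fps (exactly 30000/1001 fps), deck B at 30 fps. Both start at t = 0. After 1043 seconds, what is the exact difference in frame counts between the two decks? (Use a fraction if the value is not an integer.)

A emits 30000/1001 × 1043 = 4470000/143 frames; B emits 30 × 1043 = 31290.
Difference = 4470/143 frames (≈ 31.2587); B is ahead of A.

4470/143 frames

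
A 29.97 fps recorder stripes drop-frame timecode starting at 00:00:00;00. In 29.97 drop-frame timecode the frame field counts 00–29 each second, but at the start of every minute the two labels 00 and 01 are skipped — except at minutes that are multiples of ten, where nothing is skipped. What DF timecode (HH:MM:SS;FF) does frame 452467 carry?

04:11:37;09

Each 10-minute DF block holds 10 × 60 × 30 − 9 × 2 = 17982 frames. 452467 ÷ 17982 → 25 full blocks, remainder 2917.
Within the partial block the first minute is 1800 frames and each further minute 1798, so 1 further minute boundary passed. Total skipped labels = 18 × 25 + 2 × 1 = 452.
Non-drop label index = 452467 + 452 = 452919; at 30 labels/s that is 04:11:37:09, i.e. DF 04:11:37;09.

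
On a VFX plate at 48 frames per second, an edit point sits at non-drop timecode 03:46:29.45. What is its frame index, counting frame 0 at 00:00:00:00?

frame 652317

Total seconds to the label: (3 × 3600 + 46 × 60 + 29) = 13589.
Frame index = 13589 × 48 + 45 = 652317.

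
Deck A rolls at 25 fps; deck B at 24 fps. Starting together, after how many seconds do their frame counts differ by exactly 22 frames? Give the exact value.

22 seconds

The gap grows by |24 − 25| = 1 frame per second.
Time for a 22-frame gap: 22 ÷ (1) = 22 s.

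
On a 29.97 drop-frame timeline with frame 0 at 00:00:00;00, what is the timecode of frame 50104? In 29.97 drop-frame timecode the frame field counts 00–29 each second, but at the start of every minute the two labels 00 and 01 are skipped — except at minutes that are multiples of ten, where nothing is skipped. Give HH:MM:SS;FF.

Each 10-minute DF block holds 10 × 60 × 30 − 9 × 2 = 17982 frames. 50104 ÷ 17982 → 2 full blocks, remainder 14140.
Within the partial block the first minute is 1800 frames and each further minute 1798, so 7 further minute boundaries passed. Total skipped labels = 18 × 2 + 2 × 7 = 50.
Non-drop label index = 50104 + 50 = 50154; at 30 labels/s that is 00:27:51:24, i.e. DF 00:27:51;24.

00:27:51;24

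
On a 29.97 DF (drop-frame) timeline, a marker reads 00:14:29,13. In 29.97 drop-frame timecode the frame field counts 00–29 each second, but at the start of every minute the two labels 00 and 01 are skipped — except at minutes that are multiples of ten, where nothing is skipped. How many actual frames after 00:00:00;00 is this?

26057

As if non-drop at 30 labels/s: (0 × 3600 + 14 × 60 + 29) × 30 + 13 = 26083.
Minute boundaries passed: 14; those not divisible by 10: 14 − 1 = 13; dropped labels = 2 × 13 = 26.
Actual frame index = 26083 − 26 = 26057.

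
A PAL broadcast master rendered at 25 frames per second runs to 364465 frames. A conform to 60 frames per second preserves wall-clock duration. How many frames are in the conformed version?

874716 frames

Frames at target rate = 364465 × (60) / (25) = 874716.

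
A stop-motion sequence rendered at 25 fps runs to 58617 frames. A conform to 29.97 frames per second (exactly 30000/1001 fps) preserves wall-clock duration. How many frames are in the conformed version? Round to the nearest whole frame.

Frames at target rate = 58617 × (30000/1001) / (25) = 5410800/77 ≈ 70270.130.
Nearest whole frame: 70270.

70270 frames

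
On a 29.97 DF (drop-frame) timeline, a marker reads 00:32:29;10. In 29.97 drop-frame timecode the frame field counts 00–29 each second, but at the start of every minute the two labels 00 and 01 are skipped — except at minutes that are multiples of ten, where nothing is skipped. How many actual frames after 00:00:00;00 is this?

As if non-drop at 30 labels/s: (0 × 3600 + 32 × 60 + 29) × 30 + 10 = 58480.
Minute boundaries passed: 32; those not divisible by 10: 32 − 3 = 29; dropped labels = 2 × 29 = 58.
Actual frame index = 58480 − 58 = 58422.

58422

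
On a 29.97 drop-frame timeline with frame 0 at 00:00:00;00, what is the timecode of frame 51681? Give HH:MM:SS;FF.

Each 10-minute DF block holds 10 × 60 × 30 − 9 × 2 = 17982 frames. 51681 ÷ 17982 → 2 full blocks, remainder 15717.
Within the partial block the first minute is 1800 frames and each further minute 1798, so 8 further minute boundaries passed. Total skipped labels = 18 × 2 + 2 × 8 = 52.
Non-drop label index = 51681 + 52 = 51733; at 30 labels/s that is 00:28:44:13, i.e. DF 00:28:44;13.

00:28:44;13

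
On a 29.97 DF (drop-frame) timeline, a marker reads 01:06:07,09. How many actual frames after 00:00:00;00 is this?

As if non-drop at 30 labels/s: (1 × 3600 + 6 × 60 + 7) × 30 + 9 = 119019.
Minute boundaries passed: 66; those not divisible by 10: 66 − 6 = 60; dropped labels = 2 × 60 = 120.
Actual frame index = 119019 − 120 = 118899.

118899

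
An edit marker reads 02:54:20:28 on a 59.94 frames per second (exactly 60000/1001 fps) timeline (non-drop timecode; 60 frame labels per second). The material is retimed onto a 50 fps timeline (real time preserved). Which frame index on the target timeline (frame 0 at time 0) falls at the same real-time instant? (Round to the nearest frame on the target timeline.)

frame 523546

Source frame index: (2×3600 + 54×60 + 20) × 60 + 28 = 627628.
Real time: 627628 / (60000/1001) = 157063907/15000 s.
Target frame: (157063907/15000) × (50) = 157063907/300 ≈ 523546.357 → 523546.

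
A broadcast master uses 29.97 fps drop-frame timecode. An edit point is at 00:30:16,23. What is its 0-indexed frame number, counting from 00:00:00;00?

54449

Complete 10-minute blocks: 3, each 17982 frames → 53946.
Remaining 0 whole minutes in the current block: 0 frames.
Within the current minute: 16 × 30 + 23 = 503. Total = 53946 + 0 + 503 = 54449.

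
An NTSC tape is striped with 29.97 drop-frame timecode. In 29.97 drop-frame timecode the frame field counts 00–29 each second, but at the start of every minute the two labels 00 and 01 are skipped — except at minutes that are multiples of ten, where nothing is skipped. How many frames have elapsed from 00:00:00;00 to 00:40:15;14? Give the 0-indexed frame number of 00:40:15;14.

Complete 10-minute blocks: 4, each 17982 frames → 71928.
Remaining 0 whole minutes in the current block: 0 frames.
Within the current minute: 15 × 30 + 14 = 464. Total = 71928 + 0 + 464 = 72392.

72392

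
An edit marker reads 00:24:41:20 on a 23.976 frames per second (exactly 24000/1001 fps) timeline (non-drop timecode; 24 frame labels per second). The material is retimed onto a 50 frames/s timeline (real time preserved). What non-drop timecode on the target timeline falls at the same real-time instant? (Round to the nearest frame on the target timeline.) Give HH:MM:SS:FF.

Source frame index: (0×3600 + 24×60 + 41) × 24 + 20 = 35564.
Real time: 35564 / (24000/1001) = 8899891/6000 s.
Target frame: (8899891/6000) × (50) = 8899891/120 ≈ 74165.758 → 74166.
At 50 labels/s: frame 74166 → 00:24:43:16.

00:24:43:16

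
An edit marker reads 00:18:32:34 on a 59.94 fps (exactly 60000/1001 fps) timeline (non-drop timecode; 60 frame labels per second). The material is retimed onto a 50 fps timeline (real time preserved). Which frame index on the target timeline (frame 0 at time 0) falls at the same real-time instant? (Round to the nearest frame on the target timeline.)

Source frame index: (0×3600 + 18×60 + 32) × 60 + 34 = 66754.
Real time: 66754 / (60000/1001) = 33410377/30000 s.
Target frame: (33410377/30000) × (50) = 33410377/600 ≈ 55683.962 → 55684.

frame 55684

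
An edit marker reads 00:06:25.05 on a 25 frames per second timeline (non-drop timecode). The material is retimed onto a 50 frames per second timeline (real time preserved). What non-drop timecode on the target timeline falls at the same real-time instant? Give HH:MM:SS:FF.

Source frame index: (0×3600 + 6×60 + 25) × 25 + 5 = 9630.
Real time: 9630 / (25) = 1926/5 s.
Target frame: (1926/5) × (50) = 19260.
At 50 labels/s: frame 19260 → 00:06:25:10.

00:06:25:10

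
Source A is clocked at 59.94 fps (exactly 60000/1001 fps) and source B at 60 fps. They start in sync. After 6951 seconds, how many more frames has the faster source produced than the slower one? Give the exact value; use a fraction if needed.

59580/143 frames

A emits 60000/1001 × 6951 = 59580000/143 frames; B emits 60 × 6951 = 417060.
Difference = 59580/143 frames (≈ 416.6434); B is ahead of A.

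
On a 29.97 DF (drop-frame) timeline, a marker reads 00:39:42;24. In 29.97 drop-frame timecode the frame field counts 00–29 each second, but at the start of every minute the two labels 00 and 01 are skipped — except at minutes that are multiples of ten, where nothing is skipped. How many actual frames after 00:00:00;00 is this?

71412

Complete 10-minute blocks: 3, each 17982 frames → 53946.
Remaining 9 whole minutes in the current block: 1800 + 8 × 1798 = 16184 frames.
Within the current minute: 42 × 30 + 24 − 2 = 1282 (labels ;00/;01 skipped at this minute). Total = 53946 + 16184 + 1282 = 71412.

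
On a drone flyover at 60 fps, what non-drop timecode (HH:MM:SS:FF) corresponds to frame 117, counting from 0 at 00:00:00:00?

00:00:01:57

117 ÷ 60 = 1 full seconds, remainder 57 frames.
1 s = 0 h 0 min 1 s.
Timecode: 00:00:01:57.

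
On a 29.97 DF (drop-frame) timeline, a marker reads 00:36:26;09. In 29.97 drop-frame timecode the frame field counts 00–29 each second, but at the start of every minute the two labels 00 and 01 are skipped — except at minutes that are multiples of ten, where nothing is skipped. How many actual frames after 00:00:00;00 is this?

Complete 10-minute blocks: 3, each 17982 frames → 53946.
Remaining 6 whole minutes in the current block: 1800 + 5 × 1798 = 10790 frames.
Within the current minute: 26 × 30 + 9 − 2 = 787 (labels ;00/;01 skipped at this minute). Total = 53946 + 10790 + 787 = 65523.

65523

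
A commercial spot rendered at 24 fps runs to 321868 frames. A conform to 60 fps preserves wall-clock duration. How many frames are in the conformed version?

Target frames = source frames × (target rate / source rate) = 321868 × (60)/(24) = 321868 × 5/2 = 804670.

804670 frames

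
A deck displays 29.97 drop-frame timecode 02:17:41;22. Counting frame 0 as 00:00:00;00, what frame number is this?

As if non-drop at 30 labels/s: (2 × 3600 + 17 × 60 + 41) × 30 + 22 = 247852.
Minute boundaries passed: 137; those not divisible by 10: 137 − 13 = 124; dropped labels = 2 × 124 = 248.
Actual frame index = 247852 − 248 = 247604.

247604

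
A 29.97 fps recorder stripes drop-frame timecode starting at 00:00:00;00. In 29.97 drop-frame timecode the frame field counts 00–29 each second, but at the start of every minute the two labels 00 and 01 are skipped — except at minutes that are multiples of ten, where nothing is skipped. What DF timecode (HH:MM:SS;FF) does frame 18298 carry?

00:10:10;16

Ten DF minutes hold 17982 frames, so frame 18298 lies in block 1 (frames 17982–35963) with 316 frames into that block.
The block's first minute is 1800 frames and the rest 1798 each; 316 frames reaches minute 0, so 1 × 18 + 0 × 2 = 18 labels have been skipped so far.
Adding those back, label number 18298 + 18 = 18316 at 30 labels/s is 610 s + 16 f = 0 h 10 min 10 s frame 16, i.e. 00:10:10;16.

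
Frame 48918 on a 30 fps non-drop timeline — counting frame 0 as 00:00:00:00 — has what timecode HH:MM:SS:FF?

00:27:10:18

48918 ÷ 30 = 1630 full seconds, remainder 18 frames.
1630 s = 0 h 27 min 10 s.
Timecode: 00:27:10:18.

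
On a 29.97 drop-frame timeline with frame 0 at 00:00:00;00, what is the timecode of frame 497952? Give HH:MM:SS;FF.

04:36:55;00

Ten DF minutes hold 17982 frames, so frame 497952 lies in block 27 (frames 485514–503495) with 12438 frames into that block.
The block's first minute is 1800 frames and the rest 1798 each; 12438 frames reaches minute 6, so 27 × 18 + 6 × 2 = 498 labels have been skipped so far.
Adding those back, label number 497952 + 498 = 498450 at 30 labels/s is 16615 s + 0 f = 4 h 36 min 55 s frame 0, i.e. 04:36:55;00.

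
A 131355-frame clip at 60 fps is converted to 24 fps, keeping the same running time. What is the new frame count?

52542 frames

Target frames = source frames × (target rate / source rate) = 131355 × (24)/(60) = 131355 × 2/5 = 52542.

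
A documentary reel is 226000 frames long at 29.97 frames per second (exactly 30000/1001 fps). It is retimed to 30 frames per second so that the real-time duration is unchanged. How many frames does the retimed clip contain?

Target frames = source frames × (target rate / source rate) = 226000 × (30)/(30000/1001) = 226000 × 1001/1000 = 226226.

226226 frames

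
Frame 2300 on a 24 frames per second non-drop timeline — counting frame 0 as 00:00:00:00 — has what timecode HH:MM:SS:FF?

00:01:35:20

2300 ÷ 24 = 95 full seconds, remainder 20 frames.
95 s = 0 h 1 min 35 s.
Timecode: 00:01:35:20.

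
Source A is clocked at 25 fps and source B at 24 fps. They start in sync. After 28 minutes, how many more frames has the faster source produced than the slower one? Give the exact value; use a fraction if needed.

1680 frames

28 min = 1680 s.
A emits 25 × 1680 = 42000 frames; B emits 24 × 1680 = 40320.
Difference = 1680 frames; B is behind A.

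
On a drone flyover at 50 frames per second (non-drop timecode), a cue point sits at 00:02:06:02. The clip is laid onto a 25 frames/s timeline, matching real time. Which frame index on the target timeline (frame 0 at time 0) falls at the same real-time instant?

Source frame index: (0×3600 + 2×60 + 6) × 50 + 2 = 6302.
Real time: 6302 / (50) = 3151/25 s.
Target frame: (3151/25) × (25) = 3151.

frame 3151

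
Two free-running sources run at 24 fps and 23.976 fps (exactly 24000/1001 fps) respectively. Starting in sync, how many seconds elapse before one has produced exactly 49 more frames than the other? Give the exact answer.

The gap grows by |24000/1001 − 24| = 24/1001 frames per second.
Time for a 49-frame gap: 49 ÷ (24/1001) = 49049/24 s.

49049/24 seconds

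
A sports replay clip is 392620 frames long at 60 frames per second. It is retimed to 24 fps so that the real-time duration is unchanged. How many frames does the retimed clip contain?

157048 frames

Target frames = source frames × (target rate / source rate) = 392620 × (24)/(60) = 392620 × 2/5 = 157048.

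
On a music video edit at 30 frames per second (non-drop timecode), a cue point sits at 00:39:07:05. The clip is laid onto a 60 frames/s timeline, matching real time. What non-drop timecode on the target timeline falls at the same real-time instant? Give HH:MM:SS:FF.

Source frame index: (0×3600 + 39×60 + 7) × 30 + 5 = 70415.
Real time: 70415 / (30) = 14083/6 s.
Target frame: (14083/6) × (60) = 140830.
At 60 labels/s: frame 140830 → 00:39:07:10.

00:39:07:10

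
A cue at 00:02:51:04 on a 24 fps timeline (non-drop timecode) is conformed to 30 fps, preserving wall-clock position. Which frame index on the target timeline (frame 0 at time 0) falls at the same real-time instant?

Source frame index: (0×3600 + 2×60 + 51) × 24 + 4 = 4108.
Real time: 4108 / (24) = 1027/6 s.
Target frame: (1027/6) × (30) = 5135.

frame 5135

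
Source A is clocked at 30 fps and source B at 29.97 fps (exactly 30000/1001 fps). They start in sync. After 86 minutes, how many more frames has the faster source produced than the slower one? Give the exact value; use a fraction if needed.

154800/1001 frames

86 min = 5160 s.
A emits 30 × 5160 = 154800 frames; B emits 30000/1001 × 5160 = 154800000/1001.
Difference = 154800/1001 frames (≈ 154.6454); B is behind A.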